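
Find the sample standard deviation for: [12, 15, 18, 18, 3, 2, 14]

6.6512

Step 1: Compute the mean: 11.7143
Step 2: Sum of squared deviations from the mean: 265.4286
Step 3: Sample variance = 265.4286 / 6 = 44.2381
Step 4: Standard deviation = sqrt(44.2381) = 6.6512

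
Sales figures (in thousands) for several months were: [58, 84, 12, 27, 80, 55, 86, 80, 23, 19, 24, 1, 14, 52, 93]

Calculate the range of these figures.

92

Step 1: Identify the maximum value: max = 93
Step 2: Identify the minimum value: min = 1
Step 3: Range = max - min = 93 - 1 = 92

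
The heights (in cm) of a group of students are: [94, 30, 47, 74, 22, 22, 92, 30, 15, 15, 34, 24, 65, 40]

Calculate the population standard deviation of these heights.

26.3245

Step 1: Compute the mean: 43.1429
Step 2: Sum of squared deviations from the mean: 9701.7143
Step 3: Population variance = 9701.7143 / 14 = 692.9796
Step 4: Standard deviation = sqrt(692.9796) = 26.3245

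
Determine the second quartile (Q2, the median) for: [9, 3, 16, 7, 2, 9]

8

Step 1: Sort the data: [2, 3, 7, 9, 9, 16]
Step 2: n = 6
Step 3: Q2 is the median. Since n is even, it is the average of the values at positions 3 and 4:
  Q2 = (7 + 9) / 2 = 8
Step 4: Q2 = 8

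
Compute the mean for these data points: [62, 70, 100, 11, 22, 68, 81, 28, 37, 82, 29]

53.6364

Step 1: Sum all values: 62 + 70 + 100 + 11 + 22 + 68 + 81 + 28 + 37 + 82 + 29 = 590
Step 2: Count the number of values: n = 11
Step 3: Mean = sum / n = 590 / 11 = 53.6364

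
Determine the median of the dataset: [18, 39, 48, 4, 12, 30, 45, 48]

34.5

Step 1: Sort the data in ascending order: [4, 12, 18, 30, 39, 45, 48, 48]
Step 2: The number of values is n = 8.
Step 3: Since n is even, the median is the average of positions 4 and 5:
  Median = (30 + 39) / 2 = 34.5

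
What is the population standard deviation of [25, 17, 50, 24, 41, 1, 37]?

15.1604

Step 1: Compute the mean: 27.8571
Step 2: Sum of squared deviations from the mean: 1608.8571
Step 3: Population variance = 1608.8571 / 7 = 229.8367
Step 4: Standard deviation = sqrt(229.8367) = 15.1604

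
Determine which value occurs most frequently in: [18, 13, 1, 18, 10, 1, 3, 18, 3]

18

Step 1: Count the frequency of each value:
  1: appears 2 time(s)
  3: appears 2 time(s)
  10: appears 1 time(s)
  13: appears 1 time(s)
  18: appears 3 time(s)
Step 2: The value 18 appears most frequently (3 times).
Step 3: Mode = 18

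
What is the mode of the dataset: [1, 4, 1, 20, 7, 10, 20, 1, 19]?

1

Step 1: Count the frequency of each value:
  1: appears 3 time(s)
  4: appears 1 time(s)
  7: appears 1 time(s)
  10: appears 1 time(s)
  19: appears 1 time(s)
  20: appears 2 time(s)
Step 2: The value 1 appears most frequently (3 times).
Step 3: Mode = 1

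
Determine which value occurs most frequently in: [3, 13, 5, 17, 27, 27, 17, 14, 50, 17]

17

Step 1: Count the frequency of each value:
  3: appears 1 time(s)
  5: appears 1 time(s)
  13: appears 1 time(s)
  14: appears 1 time(s)
  17: appears 3 time(s)
  27: appears 2 time(s)
  50: appears 1 time(s)
Step 2: The value 17 appears most frequently (3 times).
Step 3: Mode = 17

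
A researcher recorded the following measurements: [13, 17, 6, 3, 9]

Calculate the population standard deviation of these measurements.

4.9639

Step 1: Compute the mean: 9.6
Step 2: Sum of squared deviations from the mean: 123.2
Step 3: Population variance = 123.2 / 5 = 24.64
Step 4: Standard deviation = sqrt(24.64) = 4.9639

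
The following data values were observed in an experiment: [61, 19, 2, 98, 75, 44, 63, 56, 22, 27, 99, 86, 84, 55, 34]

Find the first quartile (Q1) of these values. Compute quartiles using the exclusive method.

27

Step 1: Sort the data: [2, 19, 22, 27, 34, 44, 55, 56, 61, 63, 75, 84, 86, 98, 99]
Step 2: n = 15
Step 3: Using the exclusive quartile method:
  Q1 = 27
  Q2 (median) = 56
  Q3 = 84
  IQR = Q3 - Q1 = 84 - 27 = 57
Step 4: Q1 = 27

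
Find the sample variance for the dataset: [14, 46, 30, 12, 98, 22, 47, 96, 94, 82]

1240.1

Step 1: Compute the mean: (14 + 46 + 30 + 12 + 98 + 22 + 47 + 96 + 94 + 82) / 10 = 54.1
Step 2: Compute squared deviations from the mean:
  (14 - 54.1)^2 = 1608.01
  (46 - 54.1)^2 = 65.61
  (30 - 54.1)^2 = 580.81
  (12 - 54.1)^2 = 1772.41
  (98 - 54.1)^2 = 1927.21
  (22 - 54.1)^2 = 1030.41
  (47 - 54.1)^2 = 50.41
  (96 - 54.1)^2 = 1755.61
  (94 - 54.1)^2 = 1592.01
  (82 - 54.1)^2 = 778.41
Step 3: Sum of squared deviations = 11160.9
Step 4: Sample variance = 11160.9 / 9 = 1240.1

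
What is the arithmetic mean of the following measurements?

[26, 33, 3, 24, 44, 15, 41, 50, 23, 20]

27.9

Step 1: Sum all values: 26 + 33 + 3 + 24 + 44 + 15 + 41 + 50 + 23 + 20 = 279
Step 2: Count the number of values: n = 10
Step 3: Mean = sum / n = 279 / 10 = 27.9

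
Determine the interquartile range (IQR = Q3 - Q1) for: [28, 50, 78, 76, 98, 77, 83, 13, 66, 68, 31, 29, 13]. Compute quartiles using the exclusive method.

49

Step 1: Sort the data: [13, 13, 28, 29, 31, 50, 66, 68, 76, 77, 78, 83, 98]
Step 2: n = 13
Step 3: Using the exclusive quartile method:
  Q1 = 28.5
  Q2 (median) = 66
  Q3 = 77.5
  IQR = Q3 - Q1 = 77.5 - 28.5 = 49
Step 4: IQR = 49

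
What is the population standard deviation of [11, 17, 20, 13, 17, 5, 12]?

4.5937

Step 1: Compute the mean: 13.5714
Step 2: Sum of squared deviations from the mean: 147.7143
Step 3: Population variance = 147.7143 / 7 = 21.102
Step 4: Standard deviation = sqrt(21.102) = 4.5937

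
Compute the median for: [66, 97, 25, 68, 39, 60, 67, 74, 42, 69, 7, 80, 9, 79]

66.5

Step 1: Sort the data in ascending order: [7, 9, 25, 39, 42, 60, 66, 67, 68, 69, 74, 79, 80, 97]
Step 2: The number of values is n = 14.
Step 3: Since n is even, the median is the average of positions 7 and 8:
  Median = (66 + 67) / 2 = 66.5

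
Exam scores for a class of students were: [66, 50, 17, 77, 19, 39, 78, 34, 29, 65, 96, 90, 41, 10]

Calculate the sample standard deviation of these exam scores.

28.08

Step 1: Compute the mean: 50.7857
Step 2: Sum of squared deviations from the mean: 10250.3571
Step 3: Sample variance = 10250.3571 / 13 = 788.489
Step 4: Standard deviation = sqrt(788.489) = 28.08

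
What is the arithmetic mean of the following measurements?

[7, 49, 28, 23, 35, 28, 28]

28.2857

Step 1: Sum all values: 7 + 49 + 28 + 23 + 35 + 28 + 28 = 198
Step 2: Count the number of values: n = 7
Step 3: Mean = sum / n = 198 / 7 = 28.2857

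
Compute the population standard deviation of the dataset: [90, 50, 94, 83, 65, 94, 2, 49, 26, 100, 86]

30.4745

Step 1: Compute the mean: 67.1818
Step 2: Sum of squared deviations from the mean: 10215.6364
Step 3: Population variance = 10215.6364 / 11 = 928.6942
Step 4: Standard deviation = sqrt(928.6942) = 30.4745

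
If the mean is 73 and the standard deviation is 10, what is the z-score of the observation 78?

0.5

Step 1: Recall the z-score formula: z = (x - mu) / sigma
Step 2: Substitute values: z = (78 - 73) / 10
Step 3: z = 5 / 10 = 0.5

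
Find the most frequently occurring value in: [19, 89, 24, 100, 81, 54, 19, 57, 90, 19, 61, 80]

19

Step 1: Count the frequency of each value:
  19: appears 3 time(s)
  24: appears 1 time(s)
  54: appears 1 time(s)
  57: appears 1 time(s)
  61: appears 1 time(s)
  80: appears 1 time(s)
  81: appears 1 time(s)
  89: appears 1 time(s)
  90: appears 1 time(s)
  100: appears 1 time(s)
Step 2: The value 19 appears most frequently (3 times).
Step 3: Mode = 19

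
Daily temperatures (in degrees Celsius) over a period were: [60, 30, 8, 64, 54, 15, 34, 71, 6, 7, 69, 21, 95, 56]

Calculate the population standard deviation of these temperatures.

27.4925

Step 1: Compute the mean: 42.1429
Step 2: Sum of squared deviations from the mean: 10581.7143
Step 3: Population variance = 10581.7143 / 14 = 755.8367
Step 4: Standard deviation = sqrt(755.8367) = 27.4925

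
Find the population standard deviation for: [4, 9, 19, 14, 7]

5.3141

Step 1: Compute the mean: 10.6
Step 2: Sum of squared deviations from the mean: 141.2
Step 3: Population variance = 141.2 / 5 = 28.24
Step 4: Standard deviation = sqrt(28.24) = 5.3141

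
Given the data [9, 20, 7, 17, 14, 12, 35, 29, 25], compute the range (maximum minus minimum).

28

Step 1: Identify the maximum value: max = 35
Step 2: Identify the minimum value: min = 7
Step 3: Range = max - min = 35 - 7 = 28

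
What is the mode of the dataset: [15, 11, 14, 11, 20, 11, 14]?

11

Step 1: Count the frequency of each value:
  11: appears 3 time(s)
  14: appears 2 time(s)
  15: appears 1 time(s)
  20: appears 1 time(s)
Step 2: The value 11 appears most frequently (3 times).
Step 3: Mode = 11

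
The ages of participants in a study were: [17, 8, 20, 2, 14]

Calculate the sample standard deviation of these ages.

7.225

Step 1: Compute the mean: 12.2
Step 2: Sum of squared deviations from the mean: 208.8
Step 3: Sample variance = 208.8 / 4 = 52.2
Step 4: Standard deviation = sqrt(52.2) = 7.225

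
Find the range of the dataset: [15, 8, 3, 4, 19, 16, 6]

16

Step 1: Identify the maximum value: max = 19
Step 2: Identify the minimum value: min = 3
Step 3: Range = max - min = 19 - 3 = 16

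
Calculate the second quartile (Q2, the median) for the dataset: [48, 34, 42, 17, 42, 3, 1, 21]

27.5

Step 1: Sort the data: [1, 3, 17, 21, 34, 42, 42, 48]
Step 2: n = 8
Step 3: Q2 is the median. Since n is even, it is the average of the values at positions 4 and 5:
  Q2 = (21 + 34) / 2 = 27.5
Step 4: Q2 = 27.5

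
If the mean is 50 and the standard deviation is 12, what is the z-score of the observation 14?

-3

Step 1: Recall the z-score formula: z = (x - mu) / sigma
Step 2: Substitute values: z = (14 - 50) / 12
Step 3: z = -36 / 12 = -3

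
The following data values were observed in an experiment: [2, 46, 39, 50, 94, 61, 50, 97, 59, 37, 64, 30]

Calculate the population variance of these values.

623.5764

Step 1: Compute the mean: (2 + 46 + 39 + 50 + 94 + 61 + 50 + 97 + 59 + 37 + 64 + 30) / 12 = 52.4167
Step 2: Compute squared deviations from the mean:
  (2 - 52.4167)^2 = 2541.8403
  (46 - 52.4167)^2 = 41.1736
  (39 - 52.4167)^2 = 180.0069
  (50 - 52.4167)^2 = 5.8403
  (94 - 52.4167)^2 = 1729.1736
  (61 - 52.4167)^2 = 73.6736
  (50 - 52.4167)^2 = 5.8403
  (97 - 52.4167)^2 = 1987.6736
  (59 - 52.4167)^2 = 43.3403
  (37 - 52.4167)^2 = 237.6736
  (64 - 52.4167)^2 = 134.1736
  (30 - 52.4167)^2 = 502.5069
Step 3: Sum of squared deviations = 7482.9167
Step 4: Population variance = 7482.9167 / 12 = 623.5764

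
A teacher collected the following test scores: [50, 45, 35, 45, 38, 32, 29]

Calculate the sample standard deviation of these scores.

7.7337

Step 1: Compute the mean: 39.1429
Step 2: Sum of squared deviations from the mean: 358.8571
Step 3: Sample variance = 358.8571 / 6 = 59.8095
Step 4: Standard deviation = sqrt(59.8095) = 7.7337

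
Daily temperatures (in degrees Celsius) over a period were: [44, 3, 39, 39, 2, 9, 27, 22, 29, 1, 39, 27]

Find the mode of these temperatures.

39

Step 1: Count the frequency of each value:
  1: appears 1 time(s)
  2: appears 1 time(s)
  3: appears 1 time(s)
  9: appears 1 time(s)
  22: appears 1 time(s)
  27: appears 2 time(s)
  29: appears 1 time(s)
  39: appears 3 time(s)
  44: appears 1 time(s)
Step 2: The value 39 appears most frequently (3 times).
Step 3: Mode = 39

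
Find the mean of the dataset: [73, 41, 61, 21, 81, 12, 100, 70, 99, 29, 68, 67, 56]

59.8462

Step 1: Sum all values: 73 + 41 + 61 + 21 + 81 + 12 + 100 + 70 + 99 + 29 + 68 + 67 + 56 = 778
Step 2: Count the number of values: n = 13
Step 3: Mean = sum / n = 778 / 13 = 59.8462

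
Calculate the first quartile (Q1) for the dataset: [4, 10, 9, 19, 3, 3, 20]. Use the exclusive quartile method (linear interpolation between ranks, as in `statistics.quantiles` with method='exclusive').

3

Step 1: Sort the data: [3, 3, 4, 9, 10, 19, 20]
Step 2: n = 7
Step 3: Using the exclusive quartile method:
  Q1 = 3
  Q2 (median) = 9
  Q3 = 19
  IQR = Q3 - Q1 = 19 - 3 = 16
Step 4: Q1 = 3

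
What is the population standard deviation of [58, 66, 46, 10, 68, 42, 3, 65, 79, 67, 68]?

23.6797

Step 1: Compute the mean: 52
Step 2: Sum of squared deviations from the mean: 6168
Step 3: Population variance = 6168 / 11 = 560.7273
Step 4: Standard deviation = sqrt(560.7273) = 23.6797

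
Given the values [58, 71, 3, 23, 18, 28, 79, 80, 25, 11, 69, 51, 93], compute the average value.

46.8462

Step 1: Sum all values: 58 + 71 + 3 + 23 + 18 + 28 + 79 + 80 + 25 + 11 + 69 + 51 + 93 = 609
Step 2: Count the number of values: n = 13
Step 3: Mean = sum / n = 609 / 13 = 46.8462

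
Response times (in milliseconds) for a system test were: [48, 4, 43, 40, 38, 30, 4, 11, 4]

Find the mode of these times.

4

Step 1: Count the frequency of each value:
  4: appears 3 time(s)
  11: appears 1 time(s)
  30: appears 1 time(s)
  38: appears 1 time(s)
  40: appears 1 time(s)
  43: appears 1 time(s)
  48: appears 1 time(s)
Step 2: The value 4 appears most frequently (3 times).
Step 3: Mode = 4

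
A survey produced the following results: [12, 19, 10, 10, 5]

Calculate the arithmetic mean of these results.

11.2

Step 1: Sum all values: 12 + 19 + 10 + 10 + 5 = 56
Step 2: Count the number of values: n = 5
Step 3: Mean = sum / n = 56 / 5 = 11.2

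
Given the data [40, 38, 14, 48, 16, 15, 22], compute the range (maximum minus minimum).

34

Step 1: Identify the maximum value: max = 48
Step 2: Identify the minimum value: min = 14
Step 3: Range = max - min = 48 - 14 = 34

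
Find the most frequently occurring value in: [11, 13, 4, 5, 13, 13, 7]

13

Step 1: Count the frequency of each value:
  4: appears 1 time(s)
  5: appears 1 time(s)
  7: appears 1 time(s)
  11: appears 1 time(s)
  13: appears 3 time(s)
Step 2: The value 13 appears most frequently (3 times).
Step 3: Mode = 13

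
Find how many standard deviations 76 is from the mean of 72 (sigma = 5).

0.8

Step 1: Recall the z-score formula: z = (x - mu) / sigma
Step 2: Substitute values: z = (76 - 72) / 5
Step 3: z = 4 / 5 = 0.8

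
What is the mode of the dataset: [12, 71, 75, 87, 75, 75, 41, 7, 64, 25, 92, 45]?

75

Step 1: Count the frequency of each value:
  7: appears 1 time(s)
  12: appears 1 time(s)
  25: appears 1 time(s)
  41: appears 1 time(s)
  45: appears 1 time(s)
  64: appears 1 time(s)
  71: appears 1 time(s)
  75: appears 3 time(s)
  87: appears 1 time(s)
  92: appears 1 time(s)
Step 2: The value 75 appears most frequently (3 times).
Step 3: Mode = 75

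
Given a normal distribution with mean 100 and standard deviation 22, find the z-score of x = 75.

-1.1364

Step 1: Recall the z-score formula: z = (x - mu) / sigma
Step 2: Substitute values: z = (75 - 100) / 22
Step 3: z = -25 / 22 = -1.1364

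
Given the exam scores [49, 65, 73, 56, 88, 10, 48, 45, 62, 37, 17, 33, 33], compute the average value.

47.3846

Step 1: Sum all values: 49 + 65 + 73 + 56 + 88 + 10 + 48 + 45 + 62 + 37 + 17 + 33 + 33 = 616
Step 2: Count the number of values: n = 13
Step 3: Mean = sum / n = 616 / 13 = 47.3846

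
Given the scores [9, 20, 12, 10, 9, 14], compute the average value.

12.3333

Step 1: Sum all values: 9 + 20 + 12 + 10 + 9 + 14 = 74
Step 2: Count the number of values: n = 6
Step 3: Mean = sum / n = 74 / 6 = 12.3333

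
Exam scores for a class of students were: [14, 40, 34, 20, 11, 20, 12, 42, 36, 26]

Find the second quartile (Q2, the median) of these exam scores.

23

Step 1: Sort the data: [11, 12, 14, 20, 20, 26, 34, 36, 40, 42]
Step 2: n = 10
Step 3: Q2 is the median. Since n is even, it is the average of the values at positions 5 and 6:
  Q2 = (20 + 26) / 2 = 23
Step 4: Q2 = 23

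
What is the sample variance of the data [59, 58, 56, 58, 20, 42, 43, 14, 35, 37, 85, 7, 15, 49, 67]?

485.8571

Step 1: Compute the mean: (59 + 58 + 56 + 58 + 20 + 42 + 43 + 14 + 35 + 37 + 85 + 7 + 15 + 49 + 67) / 15 = 43
Step 2: Compute squared deviations from the mean:
  (59 - 43)^2 = 256
  (58 - 43)^2 = 225
  (56 - 43)^2 = 169
  (58 - 43)^2 = 225
  (20 - 43)^2 = 529
  (42 - 43)^2 = 1
  (43 - 43)^2 = 0
  (14 - 43)^2 = 841
  (35 - 43)^2 = 64
  (37 - 43)^2 = 36
  (85 - 43)^2 = 1764
  (7 - 43)^2 = 1296
  (15 - 43)^2 = 784
  (49 - 43)^2 = 36
  (67 - 43)^2 = 576
Step 3: Sum of squared deviations = 6802
Step 4: Sample variance = 6802 / 14 = 485.8571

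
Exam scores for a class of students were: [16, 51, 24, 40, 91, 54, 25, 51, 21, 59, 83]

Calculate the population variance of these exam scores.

559.6033

Step 1: Compute the mean: (16 + 51 + 24 + 40 + 91 + 54 + 25 + 51 + 21 + 59 + 83) / 11 = 46.8182
Step 2: Compute squared deviations from the mean:
  (16 - 46.8182)^2 = 949.7603
  (51 - 46.8182)^2 = 17.4876
  (24 - 46.8182)^2 = 520.6694
  (40 - 46.8182)^2 = 46.4876
  (91 - 46.8182)^2 = 1952.0331
  (54 - 46.8182)^2 = 51.5785
  (25 - 46.8182)^2 = 476.0331
  (51 - 46.8182)^2 = 17.4876
  (21 - 46.8182)^2 = 666.5785
  (59 - 46.8182)^2 = 148.3967
  (83 - 46.8182)^2 = 1309.124
Step 3: Sum of squared deviations = 6155.6364
Step 4: Population variance = 6155.6364 / 11 = 559.6033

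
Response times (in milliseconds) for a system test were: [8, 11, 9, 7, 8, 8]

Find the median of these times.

8

Step 1: Sort the data in ascending order: [7, 8, 8, 8, 9, 11]
Step 2: The number of values is n = 6.
Step 3: Since n is even, the median is the average of positions 3 and 4:
  Median = (8 + 8) / 2 = 8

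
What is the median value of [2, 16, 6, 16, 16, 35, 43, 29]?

16

Step 1: Sort the data in ascending order: [2, 6, 16, 16, 16, 29, 35, 43]
Step 2: The number of values is n = 8.
Step 3: Since n is even, the median is the average of positions 4 and 5:
  Median = (16 + 16) / 2 = 16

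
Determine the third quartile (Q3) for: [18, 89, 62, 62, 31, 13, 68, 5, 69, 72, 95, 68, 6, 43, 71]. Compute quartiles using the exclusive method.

71

Step 1: Sort the data: [5, 6, 13, 18, 31, 43, 62, 62, 68, 68, 69, 71, 72, 89, 95]
Step 2: n = 15
Step 3: Using the exclusive quartile method:
  Q1 = 18
  Q2 (median) = 62
  Q3 = 71
  IQR = Q3 - Q1 = 71 - 18 = 53
Step 4: Q3 = 71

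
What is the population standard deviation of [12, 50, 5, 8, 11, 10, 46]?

17.6855

Step 1: Compute the mean: 20.2857
Step 2: Sum of squared deviations from the mean: 2189.4286
Step 3: Population variance = 2189.4286 / 7 = 312.7755
Step 4: Standard deviation = sqrt(312.7755) = 17.6855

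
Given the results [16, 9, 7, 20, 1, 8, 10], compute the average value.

10.1429

Step 1: Sum all values: 16 + 9 + 7 + 20 + 1 + 8 + 10 = 71
Step 2: Count the number of values: n = 7
Step 3: Mean = sum / n = 71 / 7 = 10.1429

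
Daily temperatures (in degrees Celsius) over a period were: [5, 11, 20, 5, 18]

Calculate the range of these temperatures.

15

Step 1: Identify the maximum value: max = 20
Step 2: Identify the minimum value: min = 5
Step 3: Range = max - min = 20 - 5 = 15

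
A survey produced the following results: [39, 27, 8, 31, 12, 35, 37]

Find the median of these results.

31

Step 1: Sort the data in ascending order: [8, 12, 27, 31, 35, 37, 39]
Step 2: The number of values is n = 7.
Step 3: Since n is odd, the median is the middle value at position 4: 31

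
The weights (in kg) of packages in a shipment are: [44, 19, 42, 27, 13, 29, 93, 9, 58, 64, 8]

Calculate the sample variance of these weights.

706.8909

Step 1: Compute the mean: (44 + 19 + 42 + 27 + 13 + 29 + 93 + 9 + 58 + 64 + 8) / 11 = 36.9091
Step 2: Compute squared deviations from the mean:
  (44 - 36.9091)^2 = 50.281
  (19 - 36.9091)^2 = 320.7355
  (42 - 36.9091)^2 = 25.9174
  (27 - 36.9091)^2 = 98.1901
  (13 - 36.9091)^2 = 571.6446
  (29 - 36.9091)^2 = 62.5537
  (93 - 36.9091)^2 = 3146.1901
  (9 - 36.9091)^2 = 778.9174
  (58 - 36.9091)^2 = 444.8264
  (64 - 36.9091)^2 = 733.9174
  (8 - 36.9091)^2 = 835.7355
Step 3: Sum of squared deviations = 7068.9091
Step 4: Sample variance = 7068.9091 / 10 = 706.8909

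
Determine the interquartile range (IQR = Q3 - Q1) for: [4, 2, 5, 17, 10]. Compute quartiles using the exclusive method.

10.5

Step 1: Sort the data: [2, 4, 5, 10, 17]
Step 2: n = 5
Step 3: Using the exclusive quartile method:
  Q1 = 3
  Q2 (median) = 5
  Q3 = 13.5
  IQR = Q3 - Q1 = 13.5 - 3 = 10.5
Step 4: IQR = 10.5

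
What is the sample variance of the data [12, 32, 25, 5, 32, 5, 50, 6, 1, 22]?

253.1111

Step 1: Compute the mean: (12 + 32 + 25 + 5 + 32 + 5 + 50 + 6 + 1 + 22) / 10 = 19
Step 2: Compute squared deviations from the mean:
  (12 - 19)^2 = 49
  (32 - 19)^2 = 169
  (25 - 19)^2 = 36
  (5 - 19)^2 = 196
  (32 - 19)^2 = 169
  (5 - 19)^2 = 196
  (50 - 19)^2 = 961
  (6 - 19)^2 = 169
  (1 - 19)^2 = 324
  (22 - 19)^2 = 9
Step 3: Sum of squared deviations = 2278
Step 4: Sample variance = 2278 / 9 = 253.1111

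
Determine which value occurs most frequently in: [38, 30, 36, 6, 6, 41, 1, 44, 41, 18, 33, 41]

41

Step 1: Count the frequency of each value:
  1: appears 1 time(s)
  6: appears 2 time(s)
  18: appears 1 time(s)
  30: appears 1 time(s)
  33: appears 1 time(s)
  36: appears 1 time(s)
  38: appears 1 time(s)
  41: appears 3 time(s)
  44: appears 1 time(s)
Step 2: The value 41 appears most frequently (3 times).
Step 3: Mode = 41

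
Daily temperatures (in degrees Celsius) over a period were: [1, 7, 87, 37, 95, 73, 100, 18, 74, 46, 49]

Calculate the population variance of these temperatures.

1121.3223

Step 1: Compute the mean: (1 + 7 + 87 + 37 + 95 + 73 + 100 + 18 + 74 + 46 + 49) / 11 = 53.3636
Step 2: Compute squared deviations from the mean:
  (1 - 53.3636)^2 = 2741.9504
  (7 - 53.3636)^2 = 2149.5868
  (87 - 53.3636)^2 = 1131.405
  (37 - 53.3636)^2 = 267.7686
  (95 - 53.3636)^2 = 1733.5868
  (73 - 53.3636)^2 = 385.5868
  (100 - 53.3636)^2 = 2174.9504
  (18 - 53.3636)^2 = 1250.5868
  (74 - 53.3636)^2 = 425.8595
  (46 - 53.3636)^2 = 54.2231
  (49 - 53.3636)^2 = 19.0413
Step 3: Sum of squared deviations = 12334.5455
Step 4: Population variance = 12334.5455 / 11 = 1121.3223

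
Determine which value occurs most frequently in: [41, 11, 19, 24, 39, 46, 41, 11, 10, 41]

41

Step 1: Count the frequency of each value:
  10: appears 1 time(s)
  11: appears 2 time(s)
  19: appears 1 time(s)
  24: appears 1 time(s)
  39: appears 1 time(s)
  41: appears 3 time(s)
  46: appears 1 time(s)
Step 2: The value 41 appears most frequently (3 times).
Step 3: Mode = 41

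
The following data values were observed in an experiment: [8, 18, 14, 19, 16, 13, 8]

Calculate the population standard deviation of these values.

4.0958

Step 1: Compute the mean: 13.7143
Step 2: Sum of squared deviations from the mean: 117.4286
Step 3: Population variance = 117.4286 / 7 = 16.7755
Step 4: Standard deviation = sqrt(16.7755) = 4.0958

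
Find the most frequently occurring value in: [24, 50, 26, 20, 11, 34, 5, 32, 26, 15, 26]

26

Step 1: Count the frequency of each value:
  5: appears 1 time(s)
  11: appears 1 time(s)
  15: appears 1 time(s)
  20: appears 1 time(s)
  24: appears 1 time(s)
  26: appears 3 time(s)
  32: appears 1 time(s)
  34: appears 1 time(s)
  50: appears 1 time(s)
Step 2: The value 26 appears most frequently (3 times).
Step 3: Mode = 26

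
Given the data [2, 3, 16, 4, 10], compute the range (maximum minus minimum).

14

Step 1: Identify the maximum value: max = 16
Step 2: Identify the minimum value: min = 2
Step 3: Range = max - min = 16 - 2 = 14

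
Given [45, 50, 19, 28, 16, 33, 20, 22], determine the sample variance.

158.9821

Step 1: Compute the mean: (45 + 50 + 19 + 28 + 16 + 33 + 20 + 22) / 8 = 29.125
Step 2: Compute squared deviations from the mean:
  (45 - 29.125)^2 = 252.0156
  (50 - 29.125)^2 = 435.7656
  (19 - 29.125)^2 = 102.5156
  (28 - 29.125)^2 = 1.2656
  (16 - 29.125)^2 = 172.2656
  (33 - 29.125)^2 = 15.0156
  (20 - 29.125)^2 = 83.2656
  (22 - 29.125)^2 = 50.7656
Step 3: Sum of squared deviations = 1112.875
Step 4: Sample variance = 1112.875 / 7 = 158.9821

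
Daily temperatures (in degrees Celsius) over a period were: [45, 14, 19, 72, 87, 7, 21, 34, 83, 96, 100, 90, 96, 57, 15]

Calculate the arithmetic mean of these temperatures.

55.7333

Step 1: Sum all values: 45 + 14 + 19 + 72 + 87 + 7 + 21 + 34 + 83 + 96 + 100 + 90 + 96 + 57 + 15 = 836
Step 2: Count the number of values: n = 15
Step 3: Mean = sum / n = 836 / 15 = 55.7333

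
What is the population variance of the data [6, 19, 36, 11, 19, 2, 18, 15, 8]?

88.5432

Step 1: Compute the mean: (6 + 19 + 36 + 11 + 19 + 2 + 18 + 15 + 8) / 9 = 14.8889
Step 2: Compute squared deviations from the mean:
  (6 - 14.8889)^2 = 79.0123
  (19 - 14.8889)^2 = 16.9012
  (36 - 14.8889)^2 = 445.679
  (11 - 14.8889)^2 = 15.1235
  (19 - 14.8889)^2 = 16.9012
  (2 - 14.8889)^2 = 166.1235
  (18 - 14.8889)^2 = 9.679
  (15 - 14.8889)^2 = 0.0123
  (8 - 14.8889)^2 = 47.4568
Step 3: Sum of squared deviations = 796.8889
Step 4: Population variance = 796.8889 / 9 = 88.5432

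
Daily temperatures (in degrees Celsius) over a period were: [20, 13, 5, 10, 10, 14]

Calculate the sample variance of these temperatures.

25.2

Step 1: Compute the mean: (20 + 13 + 5 + 10 + 10 + 14) / 6 = 12
Step 2: Compute squared deviations from the mean:
  (20 - 12)^2 = 64
  (13 - 12)^2 = 1
  (5 - 12)^2 = 49
  (10 - 12)^2 = 4
  (10 - 12)^2 = 4
  (14 - 12)^2 = 4
Step 3: Sum of squared deviations = 126
Step 4: Sample variance = 126 / 5 = 25.2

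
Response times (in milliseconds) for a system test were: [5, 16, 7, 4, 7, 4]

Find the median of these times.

6

Step 1: Sort the data in ascending order: [4, 4, 5, 7, 7, 16]
Step 2: The number of values is n = 6.
Step 3: Since n is even, the median is the average of positions 3 and 4:
  Median = (5 + 7) / 2 = 6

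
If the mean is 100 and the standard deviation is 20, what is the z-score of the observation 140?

2

Step 1: Recall the z-score formula: z = (x - mu) / sigma
Step 2: Substitute values: z = (140 - 100) / 20
Step 3: z = 40 / 20 = 2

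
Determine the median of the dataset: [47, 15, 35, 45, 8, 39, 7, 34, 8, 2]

24.5

Step 1: Sort the data in ascending order: [2, 7, 8, 8, 15, 34, 35, 39, 45, 47]
Step 2: The number of values is n = 10.
Step 3: Since n is even, the median is the average of positions 5 and 6:
  Median = (15 + 34) / 2 = 24.5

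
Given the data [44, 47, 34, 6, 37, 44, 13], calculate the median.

37

Step 1: Sort the data in ascending order: [6, 13, 34, 37, 44, 44, 47]
Step 2: The number of values is n = 7.
Step 3: Since n is odd, the median is the middle value at position 4: 37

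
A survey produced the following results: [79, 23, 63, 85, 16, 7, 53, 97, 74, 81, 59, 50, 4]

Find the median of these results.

59

Step 1: Sort the data in ascending order: [4, 7, 16, 23, 50, 53, 59, 63, 74, 79, 81, 85, 97]
Step 2: The number of values is n = 13.
Step 3: Since n is odd, the median is the middle value at position 7: 59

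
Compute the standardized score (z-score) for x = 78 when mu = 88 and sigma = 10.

-1

Step 1: Recall the z-score formula: z = (x - mu) / sigma
Step 2: Substitute values: z = (78 - 88) / 10
Step 3: z = -10 / 10 = -1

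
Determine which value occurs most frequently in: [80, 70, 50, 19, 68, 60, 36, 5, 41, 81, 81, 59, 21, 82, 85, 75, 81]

81

Step 1: Count the frequency of each value:
  5: appears 1 time(s)
  19: appears 1 time(s)
  21: appears 1 time(s)
  36: appears 1 time(s)
  41: appears 1 time(s)
  50: appears 1 time(s)
  59: appears 1 time(s)
  60: appears 1 time(s)
  68: appears 1 time(s)
  70: appears 1 time(s)
  75: appears 1 time(s)
  80: appears 1 time(s)
  81: appears 3 time(s)
  82: appears 1 time(s)
  85: appears 1 time(s)
Step 2: The value 81 appears most frequently (3 times).
Step 3: Mode = 81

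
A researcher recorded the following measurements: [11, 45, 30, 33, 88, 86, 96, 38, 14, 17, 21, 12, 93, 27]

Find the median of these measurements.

31.5

Step 1: Sort the data in ascending order: [11, 12, 14, 17, 21, 27, 30, 33, 38, 45, 86, 88, 93, 96]
Step 2: The number of values is n = 14.
Step 3: Since n is even, the median is the average of positions 7 and 8:
  Median = (30 + 33) / 2 = 31.5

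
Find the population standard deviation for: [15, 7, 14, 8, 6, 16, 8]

3.9227

Step 1: Compute the mean: 10.5714
Step 2: Sum of squared deviations from the mean: 107.7143
Step 3: Population variance = 107.7143 / 7 = 15.3878
Step 4: Standard deviation = sqrt(15.3878) = 3.9227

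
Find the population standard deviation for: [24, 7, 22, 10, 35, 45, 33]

12.6652

Step 1: Compute the mean: 25.1429
Step 2: Sum of squared deviations from the mean: 1122.8571
Step 3: Population variance = 1122.8571 / 7 = 160.4082
Step 4: Standard deviation = sqrt(160.4082) = 12.6652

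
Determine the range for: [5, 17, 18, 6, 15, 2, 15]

16

Step 1: Identify the maximum value: max = 18
Step 2: Identify the minimum value: min = 2
Step 3: Range = max - min = 18 - 2 = 16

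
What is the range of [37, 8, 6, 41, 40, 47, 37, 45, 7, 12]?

41

Step 1: Identify the maximum value: max = 47
Step 2: Identify the minimum value: min = 6
Step 3: Range = max - min = 47 - 6 = 41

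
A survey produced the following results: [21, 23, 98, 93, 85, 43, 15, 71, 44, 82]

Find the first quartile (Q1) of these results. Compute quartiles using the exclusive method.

22.5

Step 1: Sort the data: [15, 21, 23, 43, 44, 71, 82, 85, 93, 98]
Step 2: n = 10
Step 3: Using the exclusive quartile method:
  Q1 = 22.5
  Q2 (median) = 57.5
  Q3 = 87
  IQR = Q3 - Q1 = 87 - 22.5 = 64.5
Step 4: Q1 = 22.5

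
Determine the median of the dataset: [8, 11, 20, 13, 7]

11

Step 1: Sort the data in ascending order: [7, 8, 11, 13, 20]
Step 2: The number of values is n = 5.
Step 3: Since n is odd, the median is the middle value at position 3: 11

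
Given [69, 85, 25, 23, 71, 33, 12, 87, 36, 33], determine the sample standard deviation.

27.6895

Step 1: Compute the mean: 47.4
Step 2: Sum of squared deviations from the mean: 6900.4
Step 3: Sample variance = 6900.4 / 9 = 766.7111
Step 4: Standard deviation = sqrt(766.7111) = 27.6895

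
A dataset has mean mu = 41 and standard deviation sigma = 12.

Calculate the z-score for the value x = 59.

1.5

Step 1: Recall the z-score formula: z = (x - mu) / sigma
Step 2: Substitute values: z = (59 - 41) / 12
Step 3: z = 18 / 12 = 1.5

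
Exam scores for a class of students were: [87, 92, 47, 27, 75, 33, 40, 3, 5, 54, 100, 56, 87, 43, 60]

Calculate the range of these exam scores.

97

Step 1: Identify the maximum value: max = 100
Step 2: Identify the minimum value: min = 3
Step 3: Range = max - min = 100 - 3 = 97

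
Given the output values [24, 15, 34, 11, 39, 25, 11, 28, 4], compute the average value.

21.2222

Step 1: Sum all values: 24 + 15 + 34 + 11 + 39 + 25 + 11 + 28 + 4 = 191
Step 2: Count the number of values: n = 9
Step 3: Mean = sum / n = 191 / 9 = 21.2222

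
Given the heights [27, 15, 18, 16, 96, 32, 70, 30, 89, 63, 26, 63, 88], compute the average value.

48.6923

Step 1: Sum all values: 27 + 15 + 18 + 16 + 96 + 32 + 70 + 30 + 89 + 63 + 26 + 63 + 88 = 633
Step 2: Count the number of values: n = 13
Step 3: Mean = sum / n = 633 / 13 = 48.6923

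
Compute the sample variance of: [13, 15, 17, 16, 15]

2.2

Step 1: Compute the mean: (13 + 15 + 17 + 16 + 15) / 5 = 15.2
Step 2: Compute squared deviations from the mean:
  (13 - 15.2)^2 = 4.84
  (15 - 15.2)^2 = 0.04
  (17 - 15.2)^2 = 3.24
  (16 - 15.2)^2 = 0.64
  (15 - 15.2)^2 = 0.04
Step 3: Sum of squared deviations = 8.8
Step 4: Sample variance = 8.8 / 4 = 2.2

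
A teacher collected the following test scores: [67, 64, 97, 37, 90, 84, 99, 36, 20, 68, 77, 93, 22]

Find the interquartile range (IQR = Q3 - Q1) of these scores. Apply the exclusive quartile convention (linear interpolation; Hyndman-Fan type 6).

55

Step 1: Sort the data: [20, 22, 36, 37, 64, 67, 68, 77, 84, 90, 93, 97, 99]
Step 2: n = 13
Step 3: Using the exclusive quartile method:
  Q1 = 36.5
  Q2 (median) = 68
  Q3 = 91.5
  IQR = Q3 - Q1 = 91.5 - 36.5 = 55
Step 4: IQR = 55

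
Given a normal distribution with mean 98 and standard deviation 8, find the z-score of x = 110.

1.5

Step 1: Recall the z-score formula: z = (x - mu) / sigma
Step 2: Substitute values: z = (110 - 98) / 8
Step 3: z = 12 / 8 = 1.5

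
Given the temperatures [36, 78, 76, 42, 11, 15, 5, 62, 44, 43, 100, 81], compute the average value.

49.4167

Step 1: Sum all values: 36 + 78 + 76 + 42 + 11 + 15 + 5 + 62 + 44 + 43 + 100 + 81 = 593
Step 2: Count the number of values: n = 12
Step 3: Mean = sum / n = 593 / 12 = 49.4167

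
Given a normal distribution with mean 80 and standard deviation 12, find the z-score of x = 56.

-2

Step 1: Recall the z-score formula: z = (x - mu) / sigma
Step 2: Substitute values: z = (56 - 80) / 12
Step 3: z = -24 / 12 = -2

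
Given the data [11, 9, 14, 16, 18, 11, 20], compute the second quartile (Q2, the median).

14

Step 1: Sort the data: [9, 11, 11, 14, 16, 18, 20]
Step 2: n = 7
Step 3: Q2 is the median. Since n is odd, it is the middle value at position 4: 14
Step 4: Q2 = 14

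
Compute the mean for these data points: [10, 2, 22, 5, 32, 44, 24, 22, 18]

19.8889

Step 1: Sum all values: 10 + 2 + 22 + 5 + 32 + 44 + 24 + 22 + 18 = 179
Step 2: Count the number of values: n = 9
Step 3: Mean = sum / n = 179 / 9 = 19.8889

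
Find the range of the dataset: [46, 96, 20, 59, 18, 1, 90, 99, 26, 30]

98

Step 1: Identify the maximum value: max = 99
Step 2: Identify the minimum value: min = 1
Step 3: Range = max - min = 99 - 1 = 98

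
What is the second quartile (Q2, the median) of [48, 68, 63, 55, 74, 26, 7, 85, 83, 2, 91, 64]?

63.5

Step 1: Sort the data: [2, 7, 26, 48, 55, 63, 64, 68, 74, 83, 85, 91]
Step 2: n = 12
Step 3: Q2 is the median. Since n is even, it is the average of the values at positions 6 and 7:
  Q2 = (63 + 64) / 2 = 63.5
Step 4: Q2 = 63.5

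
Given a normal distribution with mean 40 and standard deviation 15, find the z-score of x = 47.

0.4667

Step 1: Recall the z-score formula: z = (x - mu) / sigma
Step 2: Substitute values: z = (47 - 40) / 15
Step 3: z = 7 / 15 = 0.4667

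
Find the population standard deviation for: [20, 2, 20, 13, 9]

6.8527

Step 1: Compute the mean: 12.8
Step 2: Sum of squared deviations from the mean: 234.8
Step 3: Population variance = 234.8 / 5 = 46.96
Step 4: Standard deviation = sqrt(46.96) = 6.8527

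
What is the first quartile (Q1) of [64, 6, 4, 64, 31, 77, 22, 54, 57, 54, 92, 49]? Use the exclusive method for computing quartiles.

24.25

Step 1: Sort the data: [4, 6, 22, 31, 49, 54, 54, 57, 64, 64, 77, 92]
Step 2: n = 12
Step 3: Using the exclusive quartile method:
  Q1 = 24.25
  Q2 (median) = 54
  Q3 = 64
  IQR = Q3 - Q1 = 64 - 24.25 = 39.75
Step 4: Q1 = 24.25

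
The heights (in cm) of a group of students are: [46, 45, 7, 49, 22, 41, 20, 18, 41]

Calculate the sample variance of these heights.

235.1111

Step 1: Compute the mean: (46 + 45 + 7 + 49 + 22 + 41 + 20 + 18 + 41) / 9 = 32.1111
Step 2: Compute squared deviations from the mean:
  (46 - 32.1111)^2 = 192.9012
  (45 - 32.1111)^2 = 166.1235
  (7 - 32.1111)^2 = 630.5679
  (49 - 32.1111)^2 = 285.2346
  (22 - 32.1111)^2 = 102.2346
  (41 - 32.1111)^2 = 79.0123
  (20 - 32.1111)^2 = 146.679
  (18 - 32.1111)^2 = 199.1235
  (41 - 32.1111)^2 = 79.0123
Step 3: Sum of squared deviations = 1880.8889
Step 4: Sample variance = 1880.8889 / 8 = 235.1111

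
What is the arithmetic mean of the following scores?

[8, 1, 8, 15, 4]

7.2

Step 1: Sum all values: 8 + 1 + 8 + 15 + 4 = 36
Step 2: Count the number of values: n = 5
Step 3: Mean = sum / n = 36 / 5 = 7.2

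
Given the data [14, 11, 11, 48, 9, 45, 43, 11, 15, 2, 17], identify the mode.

11

Step 1: Count the frequency of each value:
  2: appears 1 time(s)
  9: appears 1 time(s)
  11: appears 3 time(s)
  14: appears 1 time(s)
  15: appears 1 time(s)
  17: appears 1 time(s)
  43: appears 1 time(s)
  45: appears 1 time(s)
  48: appears 1 time(s)
Step 2: The value 11 appears most frequently (3 times).
Step 3: Mode = 11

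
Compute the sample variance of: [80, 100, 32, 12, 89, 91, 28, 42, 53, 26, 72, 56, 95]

902.2308

Step 1: Compute the mean: (80 + 100 + 32 + 12 + 89 + 91 + 28 + 42 + 53 + 26 + 72 + 56 + 95) / 13 = 59.6923
Step 2: Compute squared deviations from the mean:
  (80 - 59.6923)^2 = 412.4024
  (100 - 59.6923)^2 = 1624.7101
  (32 - 59.6923)^2 = 766.8639
  (12 - 59.6923)^2 = 2274.5562
  (89 - 59.6923)^2 = 858.9408
  (91 - 59.6923)^2 = 980.1716
  (28 - 59.6923)^2 = 1004.4024
  (42 - 59.6923)^2 = 313.0178
  (53 - 59.6923)^2 = 44.787
  (26 - 59.6923)^2 = 1135.1716
  (72 - 59.6923)^2 = 151.4793
  (56 - 59.6923)^2 = 13.6331
  (95 - 59.6923)^2 = 1246.6331
Step 3: Sum of squared deviations = 10826.7692
Step 4: Sample variance = 10826.7692 / 12 = 902.2308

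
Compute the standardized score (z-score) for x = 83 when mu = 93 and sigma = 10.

-1

Step 1: Recall the z-score formula: z = (x - mu) / sigma
Step 2: Substitute values: z = (83 - 93) / 10
Step 3: z = -10 / 10 = -1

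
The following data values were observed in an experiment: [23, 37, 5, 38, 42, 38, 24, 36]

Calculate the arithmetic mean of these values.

30.375

Step 1: Sum all values: 23 + 37 + 5 + 38 + 42 + 38 + 24 + 36 = 243
Step 2: Count the number of values: n = 8
Step 3: Mean = sum / n = 243 / 8 = 30.375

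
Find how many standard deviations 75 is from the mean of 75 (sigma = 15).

0

Step 1: Recall the z-score formula: z = (x - mu) / sigma
Step 2: Substitute values: z = (75 - 75) / 15
Step 3: z = 0 / 15 = 0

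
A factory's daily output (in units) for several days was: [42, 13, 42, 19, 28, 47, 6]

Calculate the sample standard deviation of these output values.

16.0357

Step 1: Compute the mean: 28.1429
Step 2: Sum of squared deviations from the mean: 1542.8571
Step 3: Sample variance = 1542.8571 / 6 = 257.1429
Step 4: Standard deviation = sqrt(257.1429) = 16.0357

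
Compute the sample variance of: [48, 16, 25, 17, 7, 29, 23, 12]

160.125

Step 1: Compute the mean: (48 + 16 + 25 + 17 + 7 + 29 + 23 + 12) / 8 = 22.125
Step 2: Compute squared deviations from the mean:
  (48 - 22.125)^2 = 669.5156
  (16 - 22.125)^2 = 37.5156
  (25 - 22.125)^2 = 8.2656
  (17 - 22.125)^2 = 26.2656
  (7 - 22.125)^2 = 228.7656
  (29 - 22.125)^2 = 47.2656
  (23 - 22.125)^2 = 0.7656
  (12 - 22.125)^2 = 102.5156
Step 3: Sum of squared deviations = 1120.875
Step 4: Sample variance = 1120.875 / 7 = 160.125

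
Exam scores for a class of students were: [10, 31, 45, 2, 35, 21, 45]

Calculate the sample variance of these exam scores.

279.6667

Step 1: Compute the mean: (10 + 31 + 45 + 2 + 35 + 21 + 45) / 7 = 27
Step 2: Compute squared deviations from the mean:
  (10 - 27)^2 = 289
  (31 - 27)^2 = 16
  (45 - 27)^2 = 324
  (2 - 27)^2 = 625
  (35 - 27)^2 = 64
  (21 - 27)^2 = 36
  (45 - 27)^2 = 324
Step 3: Sum of squared deviations = 1678
Step 4: Sample variance = 1678 / 6 = 279.6667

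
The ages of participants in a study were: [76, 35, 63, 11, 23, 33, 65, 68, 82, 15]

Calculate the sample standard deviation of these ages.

26.5056

Step 1: Compute the mean: 47.1
Step 2: Sum of squared deviations from the mean: 6322.9
Step 3: Sample variance = 6322.9 / 9 = 702.5444
Step 4: Standard deviation = sqrt(702.5444) = 26.5056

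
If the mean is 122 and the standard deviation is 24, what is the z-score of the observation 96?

-1.0833

Step 1: Recall the z-score formula: z = (x - mu) / sigma
Step 2: Substitute values: z = (96 - 122) / 24
Step 3: z = -26 / 24 = -1.0833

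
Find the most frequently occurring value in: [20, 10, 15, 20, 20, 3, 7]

20

Step 1: Count the frequency of each value:
  3: appears 1 time(s)
  7: appears 1 time(s)
  10: appears 1 time(s)
  15: appears 1 time(s)
  20: appears 3 time(s)
Step 2: The value 20 appears most frequently (3 times).
Step 3: Mode = 20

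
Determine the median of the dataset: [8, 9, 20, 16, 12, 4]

10.5

Step 1: Sort the data in ascending order: [4, 8, 9, 12, 16, 20]
Step 2: The number of values is n = 6.
Step 3: Since n is even, the median is the average of positions 3 and 4:
  Median = (9 + 12) / 2 = 10.5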